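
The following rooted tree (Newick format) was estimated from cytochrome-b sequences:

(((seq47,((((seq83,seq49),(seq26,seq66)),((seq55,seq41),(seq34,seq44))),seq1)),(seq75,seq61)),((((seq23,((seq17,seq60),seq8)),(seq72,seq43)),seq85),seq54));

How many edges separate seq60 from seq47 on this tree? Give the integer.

10

The MRCA of seq60 and seq47 is the root of the tree.
From seq60 up to that node: 7 branches. From seq47 up to the same node: 3 branches. Total: 7 + 3 = 10.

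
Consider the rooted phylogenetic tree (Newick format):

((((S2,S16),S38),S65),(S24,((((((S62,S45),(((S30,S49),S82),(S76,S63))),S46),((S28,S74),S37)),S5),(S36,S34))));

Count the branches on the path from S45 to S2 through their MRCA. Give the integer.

The MRCA of S45 and S2 is the root of the tree.
From S45 up to that node: 8 branches. From S2 up to the same node: 4 branches. Total: 8 + 4 = 12.

12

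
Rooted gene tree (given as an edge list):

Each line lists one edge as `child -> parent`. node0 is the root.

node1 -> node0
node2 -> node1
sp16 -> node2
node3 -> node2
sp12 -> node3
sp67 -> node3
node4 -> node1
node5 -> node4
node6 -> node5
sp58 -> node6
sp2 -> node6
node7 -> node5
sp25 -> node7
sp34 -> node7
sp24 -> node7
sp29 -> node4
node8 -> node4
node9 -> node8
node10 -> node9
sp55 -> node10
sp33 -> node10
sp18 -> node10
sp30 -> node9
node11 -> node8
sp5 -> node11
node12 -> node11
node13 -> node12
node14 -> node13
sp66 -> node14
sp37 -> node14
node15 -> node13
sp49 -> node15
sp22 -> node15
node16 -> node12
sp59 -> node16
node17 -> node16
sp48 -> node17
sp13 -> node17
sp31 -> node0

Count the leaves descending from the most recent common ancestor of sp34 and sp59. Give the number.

The MRCA of sp34 and sp59 is the node subtending (((sp58,sp2),(sp25,sp34,sp24)),sp29,(((sp55,sp33,sp18),sp30),(sp5,(((sp66,sp37),(sp49,sp22)),(sp59,(sp48,sp13)))))).
That clade contains 18 terminal taxa: sp13, sp18, sp2, sp22, sp24, sp25, sp29, sp30, sp33, sp34, sp37, sp48, sp49, sp5, sp55, sp58, sp59, sp66.

18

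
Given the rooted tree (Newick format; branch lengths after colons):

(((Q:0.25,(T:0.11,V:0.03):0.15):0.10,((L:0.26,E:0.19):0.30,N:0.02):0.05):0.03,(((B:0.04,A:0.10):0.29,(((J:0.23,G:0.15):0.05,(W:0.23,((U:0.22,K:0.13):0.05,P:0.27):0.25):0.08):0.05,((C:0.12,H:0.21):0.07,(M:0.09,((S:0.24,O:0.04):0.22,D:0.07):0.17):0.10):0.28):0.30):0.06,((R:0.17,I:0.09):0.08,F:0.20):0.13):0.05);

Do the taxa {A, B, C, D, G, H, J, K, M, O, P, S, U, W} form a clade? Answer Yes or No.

Yes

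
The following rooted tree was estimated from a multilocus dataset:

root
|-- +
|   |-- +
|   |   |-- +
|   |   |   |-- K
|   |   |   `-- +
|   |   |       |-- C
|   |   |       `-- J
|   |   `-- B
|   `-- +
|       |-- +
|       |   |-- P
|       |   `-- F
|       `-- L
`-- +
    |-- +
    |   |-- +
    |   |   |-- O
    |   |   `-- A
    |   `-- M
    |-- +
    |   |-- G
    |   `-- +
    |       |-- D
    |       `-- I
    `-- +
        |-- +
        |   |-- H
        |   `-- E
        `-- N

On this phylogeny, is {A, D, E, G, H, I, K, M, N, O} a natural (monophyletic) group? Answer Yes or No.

The MRCA of the listed taxa is the root, so the smallest clade containing them is the whole tree.
That clade also contains B, C, F, J, L, P, which are not in the proposed group, so the group is not monophyletic.

No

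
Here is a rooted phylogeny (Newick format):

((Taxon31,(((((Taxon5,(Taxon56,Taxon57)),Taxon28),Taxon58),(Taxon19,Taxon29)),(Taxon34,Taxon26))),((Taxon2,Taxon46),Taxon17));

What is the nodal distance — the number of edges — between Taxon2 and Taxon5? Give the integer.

10

The MRCA of Taxon2 and Taxon5 is the root of the tree.
From Taxon2 up to that node: 3 branches. From Taxon5 up to the same node: 7 branches. Total: 3 + 7 = 10.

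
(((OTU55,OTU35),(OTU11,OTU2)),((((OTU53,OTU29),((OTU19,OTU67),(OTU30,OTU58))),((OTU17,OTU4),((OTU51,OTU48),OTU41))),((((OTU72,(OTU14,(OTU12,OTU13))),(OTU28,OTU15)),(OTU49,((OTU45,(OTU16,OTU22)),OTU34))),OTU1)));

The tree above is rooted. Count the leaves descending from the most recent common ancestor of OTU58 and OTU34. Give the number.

23

The MRCA of OTU58 and OTU34 is the node subtending ((((OTU53,OTU29),((OTU19,OTU67),(OTU30,OTU58))),((OTU17,OTU4),((OTU51,OTU48),OTU41))),((((OTU72,(OTU14,(OTU12,OTU13))),(OTU28,OTU15)),(OTU49,((OTU45,(OTU16,OTU22)),OTU34))),OTU1)).
That clade contains 23 terminal taxa: OTU1, OTU12, OTU13, OTU14, OTU15, OTU16, OTU17, OTU19, OTU22, OTU28, OTU29, OTU30, OTU34, OTU4, OTU41, OTU45, OTU48, OTU49, OTU51, OTU53, OTU58, OTU67, OTU72.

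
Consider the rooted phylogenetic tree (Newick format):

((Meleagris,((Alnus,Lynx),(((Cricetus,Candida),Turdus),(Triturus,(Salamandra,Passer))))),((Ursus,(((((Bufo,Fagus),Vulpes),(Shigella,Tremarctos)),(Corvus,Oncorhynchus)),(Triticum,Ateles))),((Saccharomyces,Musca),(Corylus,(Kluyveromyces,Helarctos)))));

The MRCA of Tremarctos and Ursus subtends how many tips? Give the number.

10

The MRCA of Tremarctos and Ursus is the node subtending (Ursus,(((((Bufo,Fagus),Vulpes),(Shigella,Tremarctos)),(Corvus,Oncorhynchus)),(Triticum,Ateles))).
That clade contains 10 terminal taxa: Ateles, Bufo, Corvus, Fagus, Oncorhynchus, Shigella, Tremarctos, Triticum, Ursus, Vulpes.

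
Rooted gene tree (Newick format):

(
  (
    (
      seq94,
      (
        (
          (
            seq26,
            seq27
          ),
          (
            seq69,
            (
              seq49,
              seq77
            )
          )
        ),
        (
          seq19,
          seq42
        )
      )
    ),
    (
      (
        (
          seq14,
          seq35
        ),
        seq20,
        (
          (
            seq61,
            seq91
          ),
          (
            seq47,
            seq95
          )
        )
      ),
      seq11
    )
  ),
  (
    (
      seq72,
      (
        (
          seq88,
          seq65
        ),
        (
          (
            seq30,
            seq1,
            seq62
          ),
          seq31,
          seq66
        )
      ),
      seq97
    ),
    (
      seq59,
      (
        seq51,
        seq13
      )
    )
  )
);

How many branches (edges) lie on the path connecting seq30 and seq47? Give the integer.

12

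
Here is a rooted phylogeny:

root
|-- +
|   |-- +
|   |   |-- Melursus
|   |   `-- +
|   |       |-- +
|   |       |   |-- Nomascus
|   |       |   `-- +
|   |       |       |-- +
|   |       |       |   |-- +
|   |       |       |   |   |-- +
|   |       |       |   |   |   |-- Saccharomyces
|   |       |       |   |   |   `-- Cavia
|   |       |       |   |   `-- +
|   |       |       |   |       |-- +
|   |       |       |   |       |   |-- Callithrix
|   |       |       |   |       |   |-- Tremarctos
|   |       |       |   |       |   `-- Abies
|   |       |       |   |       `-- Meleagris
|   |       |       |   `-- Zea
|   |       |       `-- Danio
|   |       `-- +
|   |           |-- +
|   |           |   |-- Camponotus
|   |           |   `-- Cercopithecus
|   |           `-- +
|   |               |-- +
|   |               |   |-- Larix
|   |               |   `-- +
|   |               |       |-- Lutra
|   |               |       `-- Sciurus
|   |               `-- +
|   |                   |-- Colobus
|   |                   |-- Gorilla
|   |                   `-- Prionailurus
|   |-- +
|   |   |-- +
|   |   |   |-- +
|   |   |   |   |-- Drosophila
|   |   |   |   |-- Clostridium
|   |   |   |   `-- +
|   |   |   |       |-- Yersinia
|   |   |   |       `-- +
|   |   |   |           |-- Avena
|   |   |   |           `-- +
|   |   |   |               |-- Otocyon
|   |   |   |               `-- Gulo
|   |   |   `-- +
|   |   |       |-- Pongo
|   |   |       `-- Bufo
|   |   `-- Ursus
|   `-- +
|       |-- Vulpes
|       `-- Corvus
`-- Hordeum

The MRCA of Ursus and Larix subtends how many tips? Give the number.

The MRCA of Ursus and Larix is the node subtending ((Melursus,((Nomascus,((((Saccharomyces,Cavia),((Callithrix,Tremarctos,Abies),Meleagris)),Zea),Danio)),((Camponotus,Cercopithecus),((Larix,(Lutra,Sciurus)),(Colobus,Gorilla,Prionailurus))))),(((Drosophila,Clostridium,(Yersinia,(Avena,(Otocyon,Gulo)))),(Pongo,Bufo)),Ursus),(Vulpes,Corvus)).
That clade contains 29 terminal taxa: Abies, Avena, Bufo, Callithrix, Camponotus, Cavia, Cercopithecus, Clostridium, Colobus, Corvus, Danio, Drosophila, Gorilla, Gulo, Larix, Lutra, Meleagris, Melursus, Nomascus, Otocyon, Pongo, Prionailurus, Saccharomyces, Sciurus, Tremarctos, Ursus, Vulpes, Yersinia, Zea.

29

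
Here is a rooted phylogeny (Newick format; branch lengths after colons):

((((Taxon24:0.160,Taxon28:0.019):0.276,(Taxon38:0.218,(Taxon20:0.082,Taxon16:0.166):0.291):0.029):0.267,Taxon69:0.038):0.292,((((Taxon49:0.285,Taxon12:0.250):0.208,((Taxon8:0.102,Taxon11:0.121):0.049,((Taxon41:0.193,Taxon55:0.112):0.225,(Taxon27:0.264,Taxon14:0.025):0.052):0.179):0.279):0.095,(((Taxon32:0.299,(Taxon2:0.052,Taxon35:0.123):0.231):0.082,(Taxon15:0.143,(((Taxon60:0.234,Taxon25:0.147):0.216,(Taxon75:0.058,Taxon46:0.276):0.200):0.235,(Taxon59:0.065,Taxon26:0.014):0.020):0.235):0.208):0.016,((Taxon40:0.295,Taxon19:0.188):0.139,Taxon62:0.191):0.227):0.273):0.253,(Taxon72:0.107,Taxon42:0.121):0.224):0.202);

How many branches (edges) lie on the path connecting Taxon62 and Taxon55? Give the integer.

8

The MRCA of Taxon62 and Taxon55 is the node subtending (((Taxon49,Taxon12),((Taxon8,Taxon11),((Taxon41,Taxon55),(Taxon27,Taxon14)))),(((Taxon32,(Taxon2,Taxon35)),(Taxon15,(((Taxon60,Taxon25),(Taxon75,Taxon46)),(Taxon59,Taxon26)))),((Taxon40,Taxon19),Taxon62))).
From Taxon62 up to that node: 3 branches. From Taxon55 up to the same node: 5 branches. Total: 3 + 5 = 8.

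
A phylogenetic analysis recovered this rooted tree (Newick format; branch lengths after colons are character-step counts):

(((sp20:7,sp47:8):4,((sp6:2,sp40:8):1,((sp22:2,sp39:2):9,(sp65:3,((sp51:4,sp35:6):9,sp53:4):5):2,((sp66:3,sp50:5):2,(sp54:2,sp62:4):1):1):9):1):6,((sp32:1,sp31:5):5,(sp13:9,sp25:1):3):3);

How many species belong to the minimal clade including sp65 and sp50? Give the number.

The MRCA of sp65 and sp50 is the node subtending ((sp22,sp39),(sp65,((sp51,sp35),sp53)),((sp66,sp50),(sp54,sp62))).
That clade contains 10 terminal taxa: sp22, sp35, sp39, sp50, sp51, sp53, sp54, sp62, sp65, sp66.

10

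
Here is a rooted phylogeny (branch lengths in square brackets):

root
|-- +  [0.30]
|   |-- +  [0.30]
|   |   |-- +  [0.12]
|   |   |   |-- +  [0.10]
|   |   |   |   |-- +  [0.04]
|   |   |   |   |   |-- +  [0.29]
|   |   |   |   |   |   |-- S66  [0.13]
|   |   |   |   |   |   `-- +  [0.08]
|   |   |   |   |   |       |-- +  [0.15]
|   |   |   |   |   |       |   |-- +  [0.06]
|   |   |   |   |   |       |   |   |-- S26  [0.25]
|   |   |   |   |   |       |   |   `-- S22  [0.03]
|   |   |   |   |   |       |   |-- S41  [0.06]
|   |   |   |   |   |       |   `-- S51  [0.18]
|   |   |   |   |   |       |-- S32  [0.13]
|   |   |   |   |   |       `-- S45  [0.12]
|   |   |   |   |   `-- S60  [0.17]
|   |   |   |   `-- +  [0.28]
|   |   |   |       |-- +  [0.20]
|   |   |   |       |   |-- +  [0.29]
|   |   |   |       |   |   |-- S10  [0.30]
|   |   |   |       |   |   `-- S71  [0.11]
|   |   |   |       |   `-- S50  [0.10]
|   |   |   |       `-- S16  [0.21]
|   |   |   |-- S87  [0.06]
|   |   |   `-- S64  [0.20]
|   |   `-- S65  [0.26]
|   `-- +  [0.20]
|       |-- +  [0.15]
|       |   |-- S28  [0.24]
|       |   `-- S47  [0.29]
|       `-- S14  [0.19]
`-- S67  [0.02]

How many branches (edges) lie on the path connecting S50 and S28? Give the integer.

The MRCA of S50 and S28 is the node subtending ((((((S66,(((S26,S22),S41,S51),S32,S45)),S60),(((S10,S71),S50),S16)),S87,S64),S65),((S28,S47),S14)).
From S50 up to that node: 6 branches. From S28 up to the same node: 3 branches. Total: 6 + 3 = 9.

9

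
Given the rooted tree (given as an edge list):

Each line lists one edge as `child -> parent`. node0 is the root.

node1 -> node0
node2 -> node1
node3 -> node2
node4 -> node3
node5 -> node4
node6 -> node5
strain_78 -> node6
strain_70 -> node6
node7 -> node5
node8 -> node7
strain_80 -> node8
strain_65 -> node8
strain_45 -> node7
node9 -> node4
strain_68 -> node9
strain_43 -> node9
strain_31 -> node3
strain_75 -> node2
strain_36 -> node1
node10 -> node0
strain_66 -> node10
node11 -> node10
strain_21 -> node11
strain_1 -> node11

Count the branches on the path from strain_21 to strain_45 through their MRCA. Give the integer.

10

The MRCA of strain_21 and strain_45 is the root of the tree.
From strain_21 up to that node: 3 branches. From strain_45 up to the same node: 7 branches. Total: 3 + 7 = 10.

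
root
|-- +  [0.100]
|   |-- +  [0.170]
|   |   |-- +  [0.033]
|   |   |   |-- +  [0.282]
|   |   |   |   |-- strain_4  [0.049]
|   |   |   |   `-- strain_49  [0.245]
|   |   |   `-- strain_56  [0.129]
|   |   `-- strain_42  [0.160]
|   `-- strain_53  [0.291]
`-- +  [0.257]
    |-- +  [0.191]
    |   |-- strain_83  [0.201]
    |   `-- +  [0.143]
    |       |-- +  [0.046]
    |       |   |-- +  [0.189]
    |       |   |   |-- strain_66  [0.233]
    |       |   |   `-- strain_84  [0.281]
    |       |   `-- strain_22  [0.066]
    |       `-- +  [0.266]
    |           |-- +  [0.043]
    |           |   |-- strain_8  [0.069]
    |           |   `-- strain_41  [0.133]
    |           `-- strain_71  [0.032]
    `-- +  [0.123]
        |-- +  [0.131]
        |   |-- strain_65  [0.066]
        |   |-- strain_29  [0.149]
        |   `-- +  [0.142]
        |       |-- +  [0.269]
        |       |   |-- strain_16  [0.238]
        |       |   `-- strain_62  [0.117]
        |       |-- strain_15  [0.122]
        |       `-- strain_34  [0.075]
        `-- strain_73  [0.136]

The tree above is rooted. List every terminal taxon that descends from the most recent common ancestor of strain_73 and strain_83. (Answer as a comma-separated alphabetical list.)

strain_15, strain_16, strain_22, strain_29, strain_34, strain_41, strain_62, strain_65, strain_66, strain_71, strain_73, strain_8, strain_83, strain_84

Tracing strain_73: it sits inside ((strain_65,strain_29,((strain_16,strain_62),strain_15,strain_34)),strain_73).
Tracing strain_83: it sits inside (strain_83,(((strain_66,strain_84),strain_22),((strain_8,strain_41),strain_71))).
The smallest clade enclosing both is ((strain_83,(((strain_66,strain_84),strain_22),((strain_8,strain_41),strain_71))),((strain_65,strain_29,((strain_16,strain_62),strain_15,strain_34)),strain_73)); the answer is its 14 terminal taxa in alphabetical order.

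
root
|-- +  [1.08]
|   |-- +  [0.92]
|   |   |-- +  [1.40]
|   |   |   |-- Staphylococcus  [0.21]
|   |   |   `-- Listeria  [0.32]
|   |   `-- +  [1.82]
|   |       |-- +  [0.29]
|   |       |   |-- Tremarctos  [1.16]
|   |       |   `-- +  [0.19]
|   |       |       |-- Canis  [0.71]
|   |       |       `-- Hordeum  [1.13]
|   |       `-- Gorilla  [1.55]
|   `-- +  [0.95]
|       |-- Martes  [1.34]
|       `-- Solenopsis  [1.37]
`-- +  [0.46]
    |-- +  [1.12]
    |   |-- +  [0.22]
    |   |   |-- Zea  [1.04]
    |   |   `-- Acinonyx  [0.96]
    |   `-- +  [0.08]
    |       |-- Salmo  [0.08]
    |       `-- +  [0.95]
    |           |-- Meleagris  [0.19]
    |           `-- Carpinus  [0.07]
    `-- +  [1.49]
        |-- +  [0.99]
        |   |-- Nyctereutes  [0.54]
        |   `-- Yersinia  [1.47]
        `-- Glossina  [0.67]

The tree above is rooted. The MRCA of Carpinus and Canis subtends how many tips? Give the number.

16

The MRCA of Carpinus and Canis is the root, so the clade is the entire tree.
That clade contains 16 terminal taxa: Acinonyx, Canis, Carpinus, Glossina, Gorilla, Hordeum, Listeria, Martes, Meleagris, Nyctereutes, Salmo, Solenopsis, Staphylococcus, Tremarctos, Yersinia, Zea.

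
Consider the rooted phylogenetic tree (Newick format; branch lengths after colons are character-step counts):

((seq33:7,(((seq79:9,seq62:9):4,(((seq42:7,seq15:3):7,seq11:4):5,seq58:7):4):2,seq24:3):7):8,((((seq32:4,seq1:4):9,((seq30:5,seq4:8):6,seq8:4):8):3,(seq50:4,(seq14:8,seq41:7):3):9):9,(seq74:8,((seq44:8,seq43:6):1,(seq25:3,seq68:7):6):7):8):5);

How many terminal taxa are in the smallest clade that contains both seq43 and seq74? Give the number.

5

The MRCA of seq43 and seq74 is the node subtending (seq74,((seq44,seq43),(seq25,seq68))).
That clade contains 5 terminal taxa: seq25, seq43, seq44, seq68, seq74.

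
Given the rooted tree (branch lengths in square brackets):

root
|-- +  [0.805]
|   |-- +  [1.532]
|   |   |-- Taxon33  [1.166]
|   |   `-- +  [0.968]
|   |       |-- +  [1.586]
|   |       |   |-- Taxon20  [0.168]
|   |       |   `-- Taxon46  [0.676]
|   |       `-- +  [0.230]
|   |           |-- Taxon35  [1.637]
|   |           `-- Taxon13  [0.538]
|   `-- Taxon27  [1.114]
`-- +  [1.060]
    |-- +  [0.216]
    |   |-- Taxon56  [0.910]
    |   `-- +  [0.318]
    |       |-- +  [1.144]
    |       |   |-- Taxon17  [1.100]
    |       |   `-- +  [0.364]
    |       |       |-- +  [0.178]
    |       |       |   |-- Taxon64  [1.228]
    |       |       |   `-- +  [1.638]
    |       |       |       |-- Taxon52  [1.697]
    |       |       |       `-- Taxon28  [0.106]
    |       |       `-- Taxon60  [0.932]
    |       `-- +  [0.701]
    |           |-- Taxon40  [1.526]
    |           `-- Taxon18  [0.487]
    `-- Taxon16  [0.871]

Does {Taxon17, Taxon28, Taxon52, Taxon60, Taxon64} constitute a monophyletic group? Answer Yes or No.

Yes

The most recent common ancestor of these taxa subtends (Taxon17,((Taxon64,(Taxon52,Taxon28)),Taxon60)).
That clade has exactly 5 tips — every listed taxon and nothing else — so the group is monophyletic.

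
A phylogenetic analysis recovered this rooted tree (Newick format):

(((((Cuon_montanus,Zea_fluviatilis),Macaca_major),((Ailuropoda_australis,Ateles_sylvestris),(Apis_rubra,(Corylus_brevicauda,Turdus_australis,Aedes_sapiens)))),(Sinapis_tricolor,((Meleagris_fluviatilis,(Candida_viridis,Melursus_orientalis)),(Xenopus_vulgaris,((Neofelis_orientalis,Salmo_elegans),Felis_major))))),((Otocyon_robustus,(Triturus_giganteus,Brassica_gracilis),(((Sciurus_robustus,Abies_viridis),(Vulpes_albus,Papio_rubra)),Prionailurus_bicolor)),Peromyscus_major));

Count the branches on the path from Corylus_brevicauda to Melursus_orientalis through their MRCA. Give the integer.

10

The MRCA of Corylus_brevicauda and Melursus_orientalis is the node subtending ((((Cuon_montanus,Zea_fluviatilis),Macaca_major),((Ailuropoda_australis,Ateles_sylvestris),(Apis_rubra,(Corylus_brevicauda,Turdus_australis,Aedes_sapiens)))),(Sinapis_tricolor,((Meleagris_fluviatilis,(Candida_viridis,Melursus_orientalis)),(Xenopus_vulgaris,((Neofelis_orientalis,Salmo_elegans),Felis_major))))).
From Corylus_brevicauda up to that node: 5 branches. From Melursus_orientalis up to the same node: 5 branches. Total: 5 + 5 = 10.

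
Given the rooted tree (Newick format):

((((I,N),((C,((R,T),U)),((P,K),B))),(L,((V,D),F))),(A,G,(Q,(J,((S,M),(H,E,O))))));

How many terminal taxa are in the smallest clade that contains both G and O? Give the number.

9

The MRCA of G and O is the node subtending (A,G,(Q,(J,((S,M),(H,E,O))))).
That clade contains 9 terminal taxa: A, E, G, H, J, M, O, Q, S.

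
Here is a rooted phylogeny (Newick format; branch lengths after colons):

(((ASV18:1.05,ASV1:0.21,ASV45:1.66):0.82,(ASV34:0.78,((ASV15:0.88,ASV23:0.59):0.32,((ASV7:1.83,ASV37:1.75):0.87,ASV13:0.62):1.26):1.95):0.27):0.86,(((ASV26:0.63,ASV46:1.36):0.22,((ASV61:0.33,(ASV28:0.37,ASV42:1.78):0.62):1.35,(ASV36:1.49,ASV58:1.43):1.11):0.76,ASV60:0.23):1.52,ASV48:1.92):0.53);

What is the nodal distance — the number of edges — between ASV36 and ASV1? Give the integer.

The MRCA of ASV36 and ASV1 is the root of the tree.
From ASV36 up to that node: 5 branches. From ASV1 up to the same node: 3 branches. Total: 5 + 3 = 8.

8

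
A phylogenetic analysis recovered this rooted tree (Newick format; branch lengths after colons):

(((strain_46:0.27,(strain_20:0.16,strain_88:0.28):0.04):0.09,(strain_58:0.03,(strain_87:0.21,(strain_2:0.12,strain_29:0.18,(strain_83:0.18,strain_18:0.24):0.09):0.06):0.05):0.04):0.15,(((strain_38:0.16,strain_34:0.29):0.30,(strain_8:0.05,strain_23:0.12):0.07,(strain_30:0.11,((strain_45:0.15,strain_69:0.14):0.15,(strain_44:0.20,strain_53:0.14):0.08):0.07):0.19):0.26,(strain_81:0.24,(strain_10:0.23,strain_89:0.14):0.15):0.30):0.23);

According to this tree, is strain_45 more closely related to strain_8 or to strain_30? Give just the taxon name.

The MRCA of strain_45 and strain_30 subtends (strain_30,((strain_45,strain_69),(strain_44,strain_53))) (5 taxa).
The MRCA of strain_45 and strain_8 subtends ((strain_38,strain_34),(strain_8,strain_23),(strain_30,((strain_45,strain_69),(strain_44,strain_53)))) (9 taxa).
The first is nested inside the second, so strain_45 shares a more recent common ancestor with strain_30.

strain_30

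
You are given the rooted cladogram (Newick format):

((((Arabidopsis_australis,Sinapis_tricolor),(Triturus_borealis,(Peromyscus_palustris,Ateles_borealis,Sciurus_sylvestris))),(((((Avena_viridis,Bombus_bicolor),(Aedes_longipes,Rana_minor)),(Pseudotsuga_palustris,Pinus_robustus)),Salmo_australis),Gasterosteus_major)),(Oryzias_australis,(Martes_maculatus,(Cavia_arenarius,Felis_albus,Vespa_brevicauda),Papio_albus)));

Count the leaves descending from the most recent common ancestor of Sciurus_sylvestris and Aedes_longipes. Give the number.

14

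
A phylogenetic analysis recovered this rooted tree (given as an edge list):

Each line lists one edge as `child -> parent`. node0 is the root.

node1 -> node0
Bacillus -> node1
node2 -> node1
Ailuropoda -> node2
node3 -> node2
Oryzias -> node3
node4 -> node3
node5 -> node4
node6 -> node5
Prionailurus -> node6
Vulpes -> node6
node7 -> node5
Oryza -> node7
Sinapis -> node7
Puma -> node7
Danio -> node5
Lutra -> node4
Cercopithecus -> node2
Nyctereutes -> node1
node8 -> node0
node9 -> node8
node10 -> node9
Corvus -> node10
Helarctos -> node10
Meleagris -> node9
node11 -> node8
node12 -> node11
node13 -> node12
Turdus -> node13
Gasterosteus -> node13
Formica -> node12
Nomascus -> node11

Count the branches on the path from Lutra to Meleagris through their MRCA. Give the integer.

The MRCA of Lutra and Meleagris is the root of the tree.
From Lutra up to that node: 5 branches. From Meleagris up to the same node: 3 branches. Total: 5 + 3 = 8.

8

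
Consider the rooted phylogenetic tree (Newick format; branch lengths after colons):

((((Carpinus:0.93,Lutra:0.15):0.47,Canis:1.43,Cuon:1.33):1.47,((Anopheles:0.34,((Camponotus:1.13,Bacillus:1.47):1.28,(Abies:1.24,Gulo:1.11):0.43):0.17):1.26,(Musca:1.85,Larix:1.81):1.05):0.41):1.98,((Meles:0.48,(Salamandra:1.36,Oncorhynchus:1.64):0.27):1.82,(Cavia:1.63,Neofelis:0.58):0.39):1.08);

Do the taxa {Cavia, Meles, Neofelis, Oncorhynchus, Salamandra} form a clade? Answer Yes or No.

Yes

The most recent common ancestor of these taxa subtends ((Meles,(Salamandra,Oncorhynchus)),(Cavia,Neofelis)).
That clade has exactly 5 tips — every listed taxon and nothing else — so the group is monophyletic.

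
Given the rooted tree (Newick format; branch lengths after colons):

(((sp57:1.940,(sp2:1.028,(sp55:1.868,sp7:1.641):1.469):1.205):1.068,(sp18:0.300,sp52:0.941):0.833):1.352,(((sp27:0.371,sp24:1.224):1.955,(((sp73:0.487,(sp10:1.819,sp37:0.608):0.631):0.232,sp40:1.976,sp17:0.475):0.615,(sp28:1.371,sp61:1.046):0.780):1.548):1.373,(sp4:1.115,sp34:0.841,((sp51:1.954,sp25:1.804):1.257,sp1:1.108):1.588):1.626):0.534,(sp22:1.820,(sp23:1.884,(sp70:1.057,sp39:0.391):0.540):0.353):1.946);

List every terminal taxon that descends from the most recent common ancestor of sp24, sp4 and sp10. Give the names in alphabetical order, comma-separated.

sp1, sp10, sp17, sp24, sp25, sp27, sp28, sp34, sp37, sp4, sp40, sp51, sp61, sp73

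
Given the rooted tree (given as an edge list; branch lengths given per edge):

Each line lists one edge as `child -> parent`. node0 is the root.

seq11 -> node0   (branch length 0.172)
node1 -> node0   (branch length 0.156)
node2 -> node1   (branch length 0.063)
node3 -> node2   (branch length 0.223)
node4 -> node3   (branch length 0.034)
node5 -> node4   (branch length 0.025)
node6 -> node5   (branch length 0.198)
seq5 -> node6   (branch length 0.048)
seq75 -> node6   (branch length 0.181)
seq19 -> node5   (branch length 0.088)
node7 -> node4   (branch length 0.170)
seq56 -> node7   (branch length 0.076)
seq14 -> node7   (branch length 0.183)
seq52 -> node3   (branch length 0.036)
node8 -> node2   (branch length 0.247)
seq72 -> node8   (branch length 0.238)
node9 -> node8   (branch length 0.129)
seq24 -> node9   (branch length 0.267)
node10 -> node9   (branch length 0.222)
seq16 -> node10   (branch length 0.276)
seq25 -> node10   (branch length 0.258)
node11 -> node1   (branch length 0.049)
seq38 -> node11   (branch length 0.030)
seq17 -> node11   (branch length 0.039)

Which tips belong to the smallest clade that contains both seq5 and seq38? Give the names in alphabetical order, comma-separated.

Tracing seq5: it sits inside (seq5,seq75).
Tracing seq38: it sits inside (seq38,seq17).
The smallest clade enclosing both is ((((((seq5,seq75),seq19),(seq56,seq14)),seq52),(seq72,(seq24,(seq16,seq25)))),(seq38,seq17)); the answer is its 12 terminal taxa in alphabetical order.

seq14, seq16, seq17, seq19, seq24, seq25, seq38, seq5, seq52, seq56, seq72, seq75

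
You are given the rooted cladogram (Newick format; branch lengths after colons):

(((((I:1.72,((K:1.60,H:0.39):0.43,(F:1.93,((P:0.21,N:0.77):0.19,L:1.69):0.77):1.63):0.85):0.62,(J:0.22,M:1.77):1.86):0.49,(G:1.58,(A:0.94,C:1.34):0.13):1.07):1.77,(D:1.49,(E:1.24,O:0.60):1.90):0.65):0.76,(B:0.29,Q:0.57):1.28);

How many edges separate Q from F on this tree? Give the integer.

9

The MRCA of Q and F is the root of the tree.
From Q up to that node: 2 branches. From F up to the same node: 7 branches. Total: 2 + 7 = 9.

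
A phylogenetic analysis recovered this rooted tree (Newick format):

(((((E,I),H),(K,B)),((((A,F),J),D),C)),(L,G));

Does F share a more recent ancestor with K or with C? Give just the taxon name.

C

The MRCA of F and C subtends ((((A,F),J),D),C) (5 taxa).
The MRCA of F and K subtends ((((E,I),H),(K,B)),((((A,F),J),D),C)) (10 taxa).
The first is nested inside the second, so F shares a more recent common ancestor with C.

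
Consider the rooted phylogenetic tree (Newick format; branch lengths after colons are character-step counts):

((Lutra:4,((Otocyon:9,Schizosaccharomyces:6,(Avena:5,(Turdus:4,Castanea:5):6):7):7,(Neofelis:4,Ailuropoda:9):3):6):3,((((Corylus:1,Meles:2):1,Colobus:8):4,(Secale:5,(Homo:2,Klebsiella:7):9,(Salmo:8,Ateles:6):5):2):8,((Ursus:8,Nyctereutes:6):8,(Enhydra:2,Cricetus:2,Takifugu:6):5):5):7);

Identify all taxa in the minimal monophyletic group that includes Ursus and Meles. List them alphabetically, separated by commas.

Ateles, Colobus, Corylus, Cricetus, Enhydra, Homo, Klebsiella, Meles, Nyctereutes, Salmo, Secale, Takifugu, Ursus

Tracing Ursus: it sits inside (Ursus,Nyctereutes).
Tracing Meles: it sits inside (Corylus,Meles).
The smallest clade enclosing both is ((((Corylus,Meles),Colobus),(Secale,(Homo,Klebsiella),(Salmo,Ateles))),((Ursus,Nyctereutes),(Enhydra,Cricetus,Takifugu))); the answer is its 13 terminal taxa in alphabetical order.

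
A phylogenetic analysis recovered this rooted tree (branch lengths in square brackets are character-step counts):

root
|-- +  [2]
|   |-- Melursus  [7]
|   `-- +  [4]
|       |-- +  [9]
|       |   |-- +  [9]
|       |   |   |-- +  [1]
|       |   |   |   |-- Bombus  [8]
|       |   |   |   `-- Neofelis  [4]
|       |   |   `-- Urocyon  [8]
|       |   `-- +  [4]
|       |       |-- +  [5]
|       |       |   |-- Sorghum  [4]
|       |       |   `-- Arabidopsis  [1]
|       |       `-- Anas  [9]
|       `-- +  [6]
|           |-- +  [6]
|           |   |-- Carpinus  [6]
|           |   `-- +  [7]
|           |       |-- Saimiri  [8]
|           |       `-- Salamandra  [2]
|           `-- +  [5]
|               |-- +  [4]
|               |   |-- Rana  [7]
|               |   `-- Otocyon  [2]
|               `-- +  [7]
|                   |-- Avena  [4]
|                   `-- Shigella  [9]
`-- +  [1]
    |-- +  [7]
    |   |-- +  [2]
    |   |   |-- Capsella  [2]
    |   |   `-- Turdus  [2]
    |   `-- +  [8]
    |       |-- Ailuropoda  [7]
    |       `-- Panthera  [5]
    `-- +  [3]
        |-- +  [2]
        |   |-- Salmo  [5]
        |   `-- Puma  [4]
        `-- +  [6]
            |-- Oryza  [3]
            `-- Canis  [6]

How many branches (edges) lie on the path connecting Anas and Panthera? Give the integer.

The MRCA of Anas and Panthera is the root of the tree.
From Anas up to that node: 5 branches. From Panthera up to the same node: 4 branches. Total: 5 + 4 = 9.

9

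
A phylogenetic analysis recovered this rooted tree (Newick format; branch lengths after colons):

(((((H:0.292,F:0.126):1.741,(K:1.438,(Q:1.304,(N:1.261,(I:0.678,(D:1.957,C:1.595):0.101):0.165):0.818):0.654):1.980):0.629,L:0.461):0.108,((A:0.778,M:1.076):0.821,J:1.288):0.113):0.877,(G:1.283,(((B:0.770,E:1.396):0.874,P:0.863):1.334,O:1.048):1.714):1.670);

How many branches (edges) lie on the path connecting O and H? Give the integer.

The MRCA of O and H is the root of the tree.
From O up to that node: 3 branches. From H up to the same node: 5 branches. Total: 3 + 5 = 8.

8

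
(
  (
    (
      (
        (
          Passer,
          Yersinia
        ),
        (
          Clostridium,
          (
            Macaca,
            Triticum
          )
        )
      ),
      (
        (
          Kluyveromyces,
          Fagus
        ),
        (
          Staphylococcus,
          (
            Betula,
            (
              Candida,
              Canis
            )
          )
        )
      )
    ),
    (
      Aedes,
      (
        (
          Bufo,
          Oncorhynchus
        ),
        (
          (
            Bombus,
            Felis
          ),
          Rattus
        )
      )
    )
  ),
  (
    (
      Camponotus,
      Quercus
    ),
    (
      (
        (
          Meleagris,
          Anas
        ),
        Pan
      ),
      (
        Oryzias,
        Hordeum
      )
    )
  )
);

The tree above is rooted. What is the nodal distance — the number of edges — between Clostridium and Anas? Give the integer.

10

The MRCA of Clostridium and Anas is the root of the tree.
From Clostridium up to that node: 5 branches. From Anas up to the same node: 5 branches. Total: 5 + 5 = 10.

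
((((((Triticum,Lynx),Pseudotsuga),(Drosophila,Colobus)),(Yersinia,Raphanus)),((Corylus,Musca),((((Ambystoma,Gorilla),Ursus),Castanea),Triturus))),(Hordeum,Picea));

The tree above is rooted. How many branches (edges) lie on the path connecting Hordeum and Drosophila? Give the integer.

7

The MRCA of Hordeum and Drosophila is the root of the tree.
From Hordeum up to that node: 2 branches. From Drosophila up to the same node: 5 branches. Total: 2 + 5 = 7.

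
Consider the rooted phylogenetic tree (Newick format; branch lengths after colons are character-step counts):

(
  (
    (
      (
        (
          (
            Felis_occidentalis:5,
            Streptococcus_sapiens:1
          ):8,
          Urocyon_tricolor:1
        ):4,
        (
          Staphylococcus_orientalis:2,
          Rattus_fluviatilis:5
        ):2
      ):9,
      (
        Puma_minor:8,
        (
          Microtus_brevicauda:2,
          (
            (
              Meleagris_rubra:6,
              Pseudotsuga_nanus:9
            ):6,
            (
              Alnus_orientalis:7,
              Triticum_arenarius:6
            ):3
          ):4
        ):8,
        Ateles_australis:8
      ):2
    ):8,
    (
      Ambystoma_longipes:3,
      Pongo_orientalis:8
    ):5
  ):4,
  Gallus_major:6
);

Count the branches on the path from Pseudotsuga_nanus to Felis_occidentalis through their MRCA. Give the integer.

9

The MRCA of Pseudotsuga_nanus and Felis_occidentalis is the node subtending ((((Felis_occidentalis,Streptococcus_sapiens),Urocyon_tricolor),(Staphylococcus_orientalis,Rattus_fluviatilis)),(Puma_minor,(Microtus_brevicauda,((Meleagris_rubra,Pseudotsuga_nanus),(Alnus_orientalis,Triticum_arenarius))),Ateles_australis)).
From Pseudotsuga_nanus up to that node: 5 branches. From Felis_occidentalis up to the same node: 4 branches. Total: 5 + 4 = 9.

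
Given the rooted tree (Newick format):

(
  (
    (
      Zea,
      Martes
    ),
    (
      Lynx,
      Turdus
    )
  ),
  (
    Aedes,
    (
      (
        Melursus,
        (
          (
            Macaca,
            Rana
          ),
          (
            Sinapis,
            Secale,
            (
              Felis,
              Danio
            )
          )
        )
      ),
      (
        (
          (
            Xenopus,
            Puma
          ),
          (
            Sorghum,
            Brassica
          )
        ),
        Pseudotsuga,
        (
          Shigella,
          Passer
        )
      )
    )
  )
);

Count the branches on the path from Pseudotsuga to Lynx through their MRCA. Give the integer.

The MRCA of Pseudotsuga and Lynx is the root of the tree.
From Pseudotsuga up to that node: 4 branches. From Lynx up to the same node: 3 branches. Total: 4 + 3 = 7.

7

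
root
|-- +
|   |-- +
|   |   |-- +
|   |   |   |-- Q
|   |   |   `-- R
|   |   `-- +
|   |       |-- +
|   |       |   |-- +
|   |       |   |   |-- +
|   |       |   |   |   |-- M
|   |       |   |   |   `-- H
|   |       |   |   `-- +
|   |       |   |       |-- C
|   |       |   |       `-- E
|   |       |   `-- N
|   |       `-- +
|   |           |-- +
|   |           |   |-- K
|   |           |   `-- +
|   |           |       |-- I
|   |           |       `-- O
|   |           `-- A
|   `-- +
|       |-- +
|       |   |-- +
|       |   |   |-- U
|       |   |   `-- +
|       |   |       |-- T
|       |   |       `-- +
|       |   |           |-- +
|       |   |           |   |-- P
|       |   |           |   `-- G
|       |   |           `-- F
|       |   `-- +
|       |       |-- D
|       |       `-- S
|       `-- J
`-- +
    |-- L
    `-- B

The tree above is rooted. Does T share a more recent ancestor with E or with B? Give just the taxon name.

The MRCA of T and E subtends (((Q,R),((((M,H),(C,E)),N),((K,(I,O)),A))),(((U,(T,((P,G),F))),(D,S)),J)) (19 taxa).
The MRCA of T and B is the root, subtending the entire tree (21 taxa).
The first is nested inside the second, so T shares a more recent common ancestor with E.

E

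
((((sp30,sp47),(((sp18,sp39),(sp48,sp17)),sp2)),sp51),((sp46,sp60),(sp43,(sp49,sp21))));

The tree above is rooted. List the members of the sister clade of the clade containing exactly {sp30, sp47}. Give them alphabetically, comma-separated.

The clade containing exactly {sp30, sp47} attaches to the tree at the node subtending ((sp30,sp47),(((sp18,sp39),(sp48,sp17)),sp2)).
The other lineage descending from that same node — the sister group — is (((sp18,sp39),(sp48,sp17)),sp2); its 5 tips in alphabetical order are the answer.

sp17, sp18, sp2, sp39, sp48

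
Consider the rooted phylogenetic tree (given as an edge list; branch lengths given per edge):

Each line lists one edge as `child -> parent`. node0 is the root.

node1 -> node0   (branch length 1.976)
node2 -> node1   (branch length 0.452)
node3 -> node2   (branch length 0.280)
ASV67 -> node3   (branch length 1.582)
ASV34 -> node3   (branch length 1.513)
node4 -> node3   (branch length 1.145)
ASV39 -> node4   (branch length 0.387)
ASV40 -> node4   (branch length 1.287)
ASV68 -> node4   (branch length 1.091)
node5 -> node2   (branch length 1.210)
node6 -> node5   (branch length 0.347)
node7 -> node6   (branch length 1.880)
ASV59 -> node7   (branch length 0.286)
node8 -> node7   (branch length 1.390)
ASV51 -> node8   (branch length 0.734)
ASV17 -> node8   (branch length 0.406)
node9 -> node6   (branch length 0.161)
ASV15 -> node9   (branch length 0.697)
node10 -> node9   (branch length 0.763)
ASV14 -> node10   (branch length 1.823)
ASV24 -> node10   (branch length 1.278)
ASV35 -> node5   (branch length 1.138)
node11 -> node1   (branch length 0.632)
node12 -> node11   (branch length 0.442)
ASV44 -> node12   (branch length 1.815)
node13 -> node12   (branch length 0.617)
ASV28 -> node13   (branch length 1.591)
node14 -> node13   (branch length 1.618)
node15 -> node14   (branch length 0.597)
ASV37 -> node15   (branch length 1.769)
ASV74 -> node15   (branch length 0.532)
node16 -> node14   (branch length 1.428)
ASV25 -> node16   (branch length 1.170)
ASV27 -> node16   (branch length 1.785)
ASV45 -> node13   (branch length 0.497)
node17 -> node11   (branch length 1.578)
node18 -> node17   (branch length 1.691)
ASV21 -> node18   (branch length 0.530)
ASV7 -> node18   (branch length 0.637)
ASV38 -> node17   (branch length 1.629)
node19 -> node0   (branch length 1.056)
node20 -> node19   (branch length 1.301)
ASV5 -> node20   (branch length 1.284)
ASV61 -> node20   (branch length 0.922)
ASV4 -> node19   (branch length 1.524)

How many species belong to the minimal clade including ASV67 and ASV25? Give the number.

22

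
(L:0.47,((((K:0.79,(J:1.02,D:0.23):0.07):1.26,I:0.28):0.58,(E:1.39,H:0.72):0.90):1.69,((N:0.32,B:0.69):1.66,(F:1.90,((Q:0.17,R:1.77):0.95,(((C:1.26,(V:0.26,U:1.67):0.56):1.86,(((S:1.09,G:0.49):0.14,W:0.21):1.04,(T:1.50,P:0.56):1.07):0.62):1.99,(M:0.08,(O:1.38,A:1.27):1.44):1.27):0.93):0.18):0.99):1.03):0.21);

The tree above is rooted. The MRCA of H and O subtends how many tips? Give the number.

22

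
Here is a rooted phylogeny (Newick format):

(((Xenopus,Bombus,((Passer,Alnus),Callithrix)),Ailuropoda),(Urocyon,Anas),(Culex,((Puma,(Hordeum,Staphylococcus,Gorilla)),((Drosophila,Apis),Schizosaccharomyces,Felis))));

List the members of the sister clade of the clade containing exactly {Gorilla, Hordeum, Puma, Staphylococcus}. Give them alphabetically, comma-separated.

Apis, Drosophila, Felis, Schizosaccharomyces

The clade containing exactly {Gorilla, Hordeum, Puma, Staphylococcus} attaches to the tree at the node subtending ((Puma,(Hordeum,Staphylococcus,Gorilla)),((Drosophila,Apis),Schizosaccharomyces,Felis)).
The other lineage descending from that same node — the sister group — is ((Drosophila,Apis),Schizosaccharomyces,Felis); its 4 tips in alphabetical order are the answer.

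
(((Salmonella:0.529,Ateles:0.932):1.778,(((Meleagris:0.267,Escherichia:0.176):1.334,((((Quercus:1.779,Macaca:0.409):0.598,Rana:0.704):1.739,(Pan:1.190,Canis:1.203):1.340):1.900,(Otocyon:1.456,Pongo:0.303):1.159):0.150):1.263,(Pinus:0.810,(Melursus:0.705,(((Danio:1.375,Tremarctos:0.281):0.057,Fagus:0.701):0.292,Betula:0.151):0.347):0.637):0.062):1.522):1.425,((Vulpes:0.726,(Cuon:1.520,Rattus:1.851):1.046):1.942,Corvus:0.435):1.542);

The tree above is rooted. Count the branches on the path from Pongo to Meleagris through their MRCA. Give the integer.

5

The MRCA of Pongo and Meleagris is the node subtending ((Meleagris,Escherichia),((((Quercus,Macaca),Rana),(Pan,Canis)),(Otocyon,Pongo))).
From Pongo up to that node: 3 branches. From Meleagris up to the same node: 2 branches. Total: 3 + 2 = 5.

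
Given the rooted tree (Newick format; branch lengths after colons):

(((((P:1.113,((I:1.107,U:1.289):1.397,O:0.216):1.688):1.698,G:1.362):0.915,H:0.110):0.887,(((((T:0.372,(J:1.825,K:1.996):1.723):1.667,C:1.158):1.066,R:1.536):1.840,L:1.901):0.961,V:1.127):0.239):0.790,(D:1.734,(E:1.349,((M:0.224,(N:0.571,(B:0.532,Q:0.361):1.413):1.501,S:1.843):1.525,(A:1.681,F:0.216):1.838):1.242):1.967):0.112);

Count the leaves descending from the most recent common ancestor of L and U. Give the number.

The MRCA of L and U is the node subtending ((((P,((I,U),O)),G),H),(((((T,(J,K)),C),R),L),V)).
That clade contains 13 terminal taxa: C, G, H, I, J, K, L, O, P, R, T, U, V.

13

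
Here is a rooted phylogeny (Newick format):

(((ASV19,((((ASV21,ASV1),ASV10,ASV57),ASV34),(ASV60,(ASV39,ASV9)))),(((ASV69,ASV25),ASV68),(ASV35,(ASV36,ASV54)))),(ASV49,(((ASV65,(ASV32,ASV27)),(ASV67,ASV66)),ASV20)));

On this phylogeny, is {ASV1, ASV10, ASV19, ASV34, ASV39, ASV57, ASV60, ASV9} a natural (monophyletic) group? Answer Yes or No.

No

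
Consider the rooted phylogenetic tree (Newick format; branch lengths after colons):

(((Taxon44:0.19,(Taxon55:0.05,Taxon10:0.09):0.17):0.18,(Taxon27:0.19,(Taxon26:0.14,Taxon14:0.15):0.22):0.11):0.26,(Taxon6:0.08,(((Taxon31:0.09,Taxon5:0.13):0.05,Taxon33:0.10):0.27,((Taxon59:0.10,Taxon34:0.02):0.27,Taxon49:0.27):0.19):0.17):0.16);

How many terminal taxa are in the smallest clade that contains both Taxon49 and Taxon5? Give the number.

The MRCA of Taxon49 and Taxon5 is the node subtending (((Taxon31,Taxon5),Taxon33),((Taxon59,Taxon34),Taxon49)).
That clade contains 6 terminal taxa: Taxon31, Taxon33, Taxon34, Taxon49, Taxon5, Taxon59.

6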